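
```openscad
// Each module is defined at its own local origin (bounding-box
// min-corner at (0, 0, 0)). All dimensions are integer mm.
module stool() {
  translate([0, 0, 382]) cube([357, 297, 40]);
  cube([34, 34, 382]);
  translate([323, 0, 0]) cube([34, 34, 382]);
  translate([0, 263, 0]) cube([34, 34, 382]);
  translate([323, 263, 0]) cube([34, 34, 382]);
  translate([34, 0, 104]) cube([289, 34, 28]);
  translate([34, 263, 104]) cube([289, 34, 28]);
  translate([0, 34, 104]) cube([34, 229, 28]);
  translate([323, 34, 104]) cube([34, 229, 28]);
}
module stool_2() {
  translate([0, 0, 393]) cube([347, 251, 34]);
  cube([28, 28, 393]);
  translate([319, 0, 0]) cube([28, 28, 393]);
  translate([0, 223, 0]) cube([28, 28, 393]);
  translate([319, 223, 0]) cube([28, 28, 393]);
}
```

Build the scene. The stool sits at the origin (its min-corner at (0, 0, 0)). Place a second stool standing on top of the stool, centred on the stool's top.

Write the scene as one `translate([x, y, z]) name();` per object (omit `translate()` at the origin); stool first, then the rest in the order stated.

stool();
translate([5, 23, 422]) stool_2();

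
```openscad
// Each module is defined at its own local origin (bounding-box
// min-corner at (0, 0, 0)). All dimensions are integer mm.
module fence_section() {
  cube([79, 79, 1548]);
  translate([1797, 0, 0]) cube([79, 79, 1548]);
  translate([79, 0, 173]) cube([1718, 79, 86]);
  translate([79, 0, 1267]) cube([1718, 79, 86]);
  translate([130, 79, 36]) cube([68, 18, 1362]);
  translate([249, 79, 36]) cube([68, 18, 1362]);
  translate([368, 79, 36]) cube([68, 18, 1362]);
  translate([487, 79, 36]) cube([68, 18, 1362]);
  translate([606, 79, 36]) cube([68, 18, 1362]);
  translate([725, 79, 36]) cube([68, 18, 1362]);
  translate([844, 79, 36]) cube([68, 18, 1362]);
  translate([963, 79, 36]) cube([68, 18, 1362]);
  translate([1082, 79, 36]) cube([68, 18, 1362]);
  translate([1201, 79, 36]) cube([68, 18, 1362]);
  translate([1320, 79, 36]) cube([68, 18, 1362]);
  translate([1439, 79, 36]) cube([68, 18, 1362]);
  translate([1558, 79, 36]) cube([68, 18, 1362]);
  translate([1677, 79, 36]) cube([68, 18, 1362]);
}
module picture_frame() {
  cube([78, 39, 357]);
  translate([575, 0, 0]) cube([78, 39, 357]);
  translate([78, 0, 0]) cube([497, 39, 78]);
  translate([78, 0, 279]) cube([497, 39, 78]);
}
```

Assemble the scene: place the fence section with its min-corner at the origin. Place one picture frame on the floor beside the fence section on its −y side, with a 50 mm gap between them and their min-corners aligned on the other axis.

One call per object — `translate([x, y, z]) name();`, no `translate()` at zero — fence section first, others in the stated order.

fence_section();
translate([0, -89, 0]) picture_frame();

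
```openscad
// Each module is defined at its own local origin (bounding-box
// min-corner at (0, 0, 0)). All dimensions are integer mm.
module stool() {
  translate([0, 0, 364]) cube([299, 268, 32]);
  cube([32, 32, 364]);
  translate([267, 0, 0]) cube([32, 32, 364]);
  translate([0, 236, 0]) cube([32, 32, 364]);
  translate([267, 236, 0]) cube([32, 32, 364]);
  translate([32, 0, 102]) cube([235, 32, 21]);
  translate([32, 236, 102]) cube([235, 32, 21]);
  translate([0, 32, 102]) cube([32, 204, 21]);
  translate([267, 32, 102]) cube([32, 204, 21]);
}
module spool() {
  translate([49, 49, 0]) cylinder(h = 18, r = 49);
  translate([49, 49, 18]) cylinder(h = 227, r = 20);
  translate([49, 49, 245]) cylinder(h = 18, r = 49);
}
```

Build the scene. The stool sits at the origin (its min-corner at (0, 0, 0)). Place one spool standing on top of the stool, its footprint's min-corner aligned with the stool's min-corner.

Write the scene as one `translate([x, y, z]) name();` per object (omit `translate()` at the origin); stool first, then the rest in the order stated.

stool();
translate([0, 0, 396]) spool();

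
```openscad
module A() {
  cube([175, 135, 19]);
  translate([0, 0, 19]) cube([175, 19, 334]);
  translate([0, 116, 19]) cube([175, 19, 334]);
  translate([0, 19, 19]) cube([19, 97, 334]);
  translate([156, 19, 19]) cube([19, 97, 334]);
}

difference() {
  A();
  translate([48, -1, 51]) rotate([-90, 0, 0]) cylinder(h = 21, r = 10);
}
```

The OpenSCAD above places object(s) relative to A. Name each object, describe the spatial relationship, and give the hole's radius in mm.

The subtracted cylinder has r = 10 mm.

A is an open box. The open box has a circular hole through its front wall. The hole's radius is 10 mm.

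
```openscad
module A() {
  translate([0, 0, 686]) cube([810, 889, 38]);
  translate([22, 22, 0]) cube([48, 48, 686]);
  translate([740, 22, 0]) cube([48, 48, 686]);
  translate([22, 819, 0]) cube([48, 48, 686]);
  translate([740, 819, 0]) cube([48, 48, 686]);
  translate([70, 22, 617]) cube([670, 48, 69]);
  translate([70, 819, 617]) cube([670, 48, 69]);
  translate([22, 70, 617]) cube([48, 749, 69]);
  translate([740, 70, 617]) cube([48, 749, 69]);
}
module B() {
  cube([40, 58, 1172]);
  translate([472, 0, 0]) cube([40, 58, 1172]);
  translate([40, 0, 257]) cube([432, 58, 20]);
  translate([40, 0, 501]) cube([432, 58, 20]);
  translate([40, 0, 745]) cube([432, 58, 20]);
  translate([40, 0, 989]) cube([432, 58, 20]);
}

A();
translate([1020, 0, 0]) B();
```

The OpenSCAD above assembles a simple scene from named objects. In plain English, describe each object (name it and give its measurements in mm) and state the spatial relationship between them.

A is a table: top 810 mm (x) × 889 mm (y), 38 mm thick, upper face at z = 724 mm, on four 48×48 mm square legs, each inset 22 mm from the nearest pair of top edges, running from z = 0 to the bottom of the top. Four apron rails, 48 mm thick and 69 mm tall, run between adjacent legs with their top edges flush with the underside of the top and their outer faces flush with the legs' outer faces.

B is a straight ladder. Two 40×58 mm vertical rails, 1172 mm tall, stand 512 mm apart (outside-to-outside) with their front faces coplanar on the −y side. 4 rungs, each 58 mm deep and 20 mm tall, span between the inner faces of the rails, front faces flush with the rails. The lowest rung's underside is at z = 257 mm and rungs are spaced 244 mm apart (underside to underside).

The ladder is on the floor beside the table on its +x side.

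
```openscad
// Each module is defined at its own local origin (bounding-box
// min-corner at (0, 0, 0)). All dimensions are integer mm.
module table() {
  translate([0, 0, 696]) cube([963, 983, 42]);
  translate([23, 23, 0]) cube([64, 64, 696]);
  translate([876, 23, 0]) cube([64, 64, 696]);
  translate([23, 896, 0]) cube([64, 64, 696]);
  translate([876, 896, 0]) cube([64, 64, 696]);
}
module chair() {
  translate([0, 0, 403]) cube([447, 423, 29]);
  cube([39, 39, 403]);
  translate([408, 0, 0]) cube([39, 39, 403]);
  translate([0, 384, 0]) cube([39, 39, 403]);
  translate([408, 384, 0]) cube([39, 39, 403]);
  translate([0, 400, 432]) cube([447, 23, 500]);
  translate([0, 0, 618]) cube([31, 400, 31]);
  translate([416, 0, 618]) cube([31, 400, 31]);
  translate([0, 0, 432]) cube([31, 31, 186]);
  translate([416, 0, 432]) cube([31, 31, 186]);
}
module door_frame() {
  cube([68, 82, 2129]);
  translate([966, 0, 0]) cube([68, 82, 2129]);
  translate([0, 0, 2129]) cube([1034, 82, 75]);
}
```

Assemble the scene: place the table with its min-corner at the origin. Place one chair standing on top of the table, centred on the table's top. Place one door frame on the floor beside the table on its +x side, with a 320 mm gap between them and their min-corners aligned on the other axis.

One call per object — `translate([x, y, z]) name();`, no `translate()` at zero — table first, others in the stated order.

table();
translate([258, 280, 738]) chair();
translate([1283, 0, 0]) door_frame();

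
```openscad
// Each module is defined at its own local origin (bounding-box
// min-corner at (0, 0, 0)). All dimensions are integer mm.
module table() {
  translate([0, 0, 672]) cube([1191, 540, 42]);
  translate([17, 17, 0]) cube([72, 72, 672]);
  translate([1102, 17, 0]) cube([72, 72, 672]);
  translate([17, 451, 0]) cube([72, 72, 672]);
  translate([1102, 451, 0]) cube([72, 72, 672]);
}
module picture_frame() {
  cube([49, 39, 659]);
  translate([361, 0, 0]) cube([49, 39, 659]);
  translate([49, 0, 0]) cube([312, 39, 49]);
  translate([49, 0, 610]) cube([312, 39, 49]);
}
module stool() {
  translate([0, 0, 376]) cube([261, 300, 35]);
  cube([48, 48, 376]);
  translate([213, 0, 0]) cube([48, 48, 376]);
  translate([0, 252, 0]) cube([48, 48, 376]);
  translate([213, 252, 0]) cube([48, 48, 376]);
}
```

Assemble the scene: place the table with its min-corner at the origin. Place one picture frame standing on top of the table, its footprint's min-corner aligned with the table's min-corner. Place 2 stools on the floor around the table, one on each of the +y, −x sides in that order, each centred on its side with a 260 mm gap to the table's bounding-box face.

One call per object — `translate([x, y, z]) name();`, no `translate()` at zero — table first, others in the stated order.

table();
translate([0, 0, 714]) picture_frame();
translate([465, 800, 0]) stool();
translate([-521, 120, 0]) stool();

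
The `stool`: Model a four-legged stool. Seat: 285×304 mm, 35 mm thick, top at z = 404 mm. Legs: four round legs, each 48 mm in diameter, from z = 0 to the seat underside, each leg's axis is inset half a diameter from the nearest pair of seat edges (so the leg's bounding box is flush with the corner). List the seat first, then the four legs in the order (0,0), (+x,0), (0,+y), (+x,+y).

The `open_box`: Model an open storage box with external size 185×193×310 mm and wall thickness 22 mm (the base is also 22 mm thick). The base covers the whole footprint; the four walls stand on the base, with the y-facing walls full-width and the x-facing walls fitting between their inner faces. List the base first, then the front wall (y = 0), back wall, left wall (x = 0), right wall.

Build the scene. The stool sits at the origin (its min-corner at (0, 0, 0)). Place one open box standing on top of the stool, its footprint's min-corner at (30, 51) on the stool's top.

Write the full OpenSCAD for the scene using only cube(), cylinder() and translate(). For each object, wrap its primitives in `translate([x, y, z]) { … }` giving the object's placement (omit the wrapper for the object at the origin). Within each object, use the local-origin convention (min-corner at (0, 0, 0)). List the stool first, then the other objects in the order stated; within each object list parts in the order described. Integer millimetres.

translate([0, 0, 369]) cube([285, 304, 35]);
translate([24, 24, 0]) cylinder(h = 369, r = 24);
translate([261, 24, 0]) cylinder(h = 369, r = 24);
translate([24, 280, 0]) cylinder(h = 369, r = 24);
translate([261, 280, 0]) cylinder(h = 369, r = 24);
translate([30, 51, 404]) {
  cube([185, 193, 22]);
  translate([0, 0, 22]) cube([185, 22, 288]);
  translate([0, 171, 22]) cube([185, 22, 288]);
  translate([0, 22, 22]) cube([22, 149, 288]);
  translate([163, 22, 22]) cube([22, 149, 288]);
}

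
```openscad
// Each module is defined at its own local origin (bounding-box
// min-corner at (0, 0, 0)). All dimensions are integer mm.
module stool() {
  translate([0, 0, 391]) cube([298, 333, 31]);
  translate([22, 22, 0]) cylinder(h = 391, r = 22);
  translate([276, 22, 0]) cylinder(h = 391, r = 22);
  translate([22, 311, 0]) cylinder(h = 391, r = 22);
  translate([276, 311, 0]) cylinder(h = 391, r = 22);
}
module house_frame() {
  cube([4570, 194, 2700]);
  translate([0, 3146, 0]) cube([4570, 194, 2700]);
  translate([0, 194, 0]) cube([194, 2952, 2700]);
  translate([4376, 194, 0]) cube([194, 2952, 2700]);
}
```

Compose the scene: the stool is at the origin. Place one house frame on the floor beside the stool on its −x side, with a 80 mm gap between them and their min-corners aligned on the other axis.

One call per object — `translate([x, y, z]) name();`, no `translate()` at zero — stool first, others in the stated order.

stool();
translate([-4650, 0, 0]) house_frame();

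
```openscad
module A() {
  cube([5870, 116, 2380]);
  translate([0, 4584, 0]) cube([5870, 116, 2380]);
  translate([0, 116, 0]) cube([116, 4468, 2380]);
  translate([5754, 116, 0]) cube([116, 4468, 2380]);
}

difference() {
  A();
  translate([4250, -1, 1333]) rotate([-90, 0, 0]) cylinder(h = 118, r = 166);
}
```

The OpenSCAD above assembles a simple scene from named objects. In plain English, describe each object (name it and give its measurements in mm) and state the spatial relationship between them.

A is the wall frame of a small rectangular building: four walls, each 2380 mm tall and 116 mm thick, enclosing a footprint 5870 mm (x) by 4700 mm (y) outside-to-outside, with no floor or roof. The front and back walls (the −y and +y sides) span the full width; the two side walls fit between them.

The house frame has a circular hole of radius 166 mm through its front wall, centred at (x = 4250, z = 1333).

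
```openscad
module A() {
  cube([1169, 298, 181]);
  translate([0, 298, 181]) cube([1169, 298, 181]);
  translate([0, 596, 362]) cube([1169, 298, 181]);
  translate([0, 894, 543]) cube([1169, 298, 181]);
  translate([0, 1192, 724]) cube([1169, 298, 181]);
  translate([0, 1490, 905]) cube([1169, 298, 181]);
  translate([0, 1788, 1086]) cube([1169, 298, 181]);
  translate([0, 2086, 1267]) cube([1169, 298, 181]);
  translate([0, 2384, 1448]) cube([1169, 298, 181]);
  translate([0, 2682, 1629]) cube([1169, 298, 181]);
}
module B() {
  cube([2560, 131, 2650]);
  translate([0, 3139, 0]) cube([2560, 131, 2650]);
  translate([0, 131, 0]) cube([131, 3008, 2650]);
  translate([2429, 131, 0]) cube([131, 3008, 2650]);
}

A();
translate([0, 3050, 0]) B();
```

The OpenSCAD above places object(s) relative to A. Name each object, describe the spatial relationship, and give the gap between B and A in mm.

A is a staircase. B is a house frame. The house frame is on the floor beside the staircase on its +y side. The gap between the house frame and the staircase is 70 mm.

The house frame's nearest face is 70 mm from the staircase's +y face.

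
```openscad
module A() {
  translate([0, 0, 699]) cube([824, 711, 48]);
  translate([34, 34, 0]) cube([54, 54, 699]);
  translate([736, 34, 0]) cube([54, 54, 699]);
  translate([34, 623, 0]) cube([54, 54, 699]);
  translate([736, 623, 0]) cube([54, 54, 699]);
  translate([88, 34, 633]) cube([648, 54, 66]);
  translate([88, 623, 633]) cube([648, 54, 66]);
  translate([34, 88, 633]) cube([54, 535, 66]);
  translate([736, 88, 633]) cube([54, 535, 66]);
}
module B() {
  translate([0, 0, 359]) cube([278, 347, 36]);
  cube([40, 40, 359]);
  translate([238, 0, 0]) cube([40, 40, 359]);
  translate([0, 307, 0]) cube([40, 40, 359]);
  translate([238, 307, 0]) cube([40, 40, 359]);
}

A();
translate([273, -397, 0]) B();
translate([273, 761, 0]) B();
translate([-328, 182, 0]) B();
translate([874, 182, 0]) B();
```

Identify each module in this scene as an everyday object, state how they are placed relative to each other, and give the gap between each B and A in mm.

Each stool's nearest face is 50 mm from the table's bounding box.

A is a table. B is a stool. Four stools sit around the table at the −y, +y, −x, +x sides. The gap between each stool and the table is 50 mm.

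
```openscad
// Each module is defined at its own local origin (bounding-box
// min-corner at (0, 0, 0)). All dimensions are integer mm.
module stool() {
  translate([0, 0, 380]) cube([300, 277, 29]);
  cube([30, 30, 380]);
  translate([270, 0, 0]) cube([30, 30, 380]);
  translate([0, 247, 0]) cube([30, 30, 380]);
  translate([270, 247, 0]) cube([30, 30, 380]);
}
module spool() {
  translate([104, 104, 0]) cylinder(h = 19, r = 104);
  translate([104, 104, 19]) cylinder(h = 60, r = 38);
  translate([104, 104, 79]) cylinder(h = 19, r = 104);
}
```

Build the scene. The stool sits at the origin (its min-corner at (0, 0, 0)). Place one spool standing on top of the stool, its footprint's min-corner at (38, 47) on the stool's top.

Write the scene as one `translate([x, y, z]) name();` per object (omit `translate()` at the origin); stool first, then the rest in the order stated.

stool();
translate([38, 47, 409]) spool();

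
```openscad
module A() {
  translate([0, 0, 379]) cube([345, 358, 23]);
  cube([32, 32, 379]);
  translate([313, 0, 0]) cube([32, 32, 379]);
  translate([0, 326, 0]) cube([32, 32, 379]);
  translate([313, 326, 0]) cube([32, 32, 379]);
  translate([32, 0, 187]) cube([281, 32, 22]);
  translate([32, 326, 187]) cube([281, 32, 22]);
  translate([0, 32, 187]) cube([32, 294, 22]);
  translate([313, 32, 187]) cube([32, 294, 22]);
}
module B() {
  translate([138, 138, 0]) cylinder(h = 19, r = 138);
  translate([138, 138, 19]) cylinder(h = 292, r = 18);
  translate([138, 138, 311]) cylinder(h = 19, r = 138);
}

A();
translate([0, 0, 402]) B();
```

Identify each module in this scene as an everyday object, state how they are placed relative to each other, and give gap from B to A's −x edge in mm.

The spool's min-x is at 0; the stool's min-x is 0; gap = 0 mm.

A is a stool. B is a spool. The spool is on top of the stool. The gap from the spool to the stool's −x edge is 0 mm.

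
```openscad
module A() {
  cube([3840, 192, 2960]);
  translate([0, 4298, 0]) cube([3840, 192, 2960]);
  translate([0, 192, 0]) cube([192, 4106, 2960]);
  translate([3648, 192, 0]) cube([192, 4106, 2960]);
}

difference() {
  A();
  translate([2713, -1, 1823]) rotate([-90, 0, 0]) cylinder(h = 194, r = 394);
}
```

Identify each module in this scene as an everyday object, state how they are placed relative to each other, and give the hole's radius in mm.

A is a house frame. The house frame has a circular hole through its front wall. The hole's radius is 394 mm.

The subtracted cylinder has r = 394 mm.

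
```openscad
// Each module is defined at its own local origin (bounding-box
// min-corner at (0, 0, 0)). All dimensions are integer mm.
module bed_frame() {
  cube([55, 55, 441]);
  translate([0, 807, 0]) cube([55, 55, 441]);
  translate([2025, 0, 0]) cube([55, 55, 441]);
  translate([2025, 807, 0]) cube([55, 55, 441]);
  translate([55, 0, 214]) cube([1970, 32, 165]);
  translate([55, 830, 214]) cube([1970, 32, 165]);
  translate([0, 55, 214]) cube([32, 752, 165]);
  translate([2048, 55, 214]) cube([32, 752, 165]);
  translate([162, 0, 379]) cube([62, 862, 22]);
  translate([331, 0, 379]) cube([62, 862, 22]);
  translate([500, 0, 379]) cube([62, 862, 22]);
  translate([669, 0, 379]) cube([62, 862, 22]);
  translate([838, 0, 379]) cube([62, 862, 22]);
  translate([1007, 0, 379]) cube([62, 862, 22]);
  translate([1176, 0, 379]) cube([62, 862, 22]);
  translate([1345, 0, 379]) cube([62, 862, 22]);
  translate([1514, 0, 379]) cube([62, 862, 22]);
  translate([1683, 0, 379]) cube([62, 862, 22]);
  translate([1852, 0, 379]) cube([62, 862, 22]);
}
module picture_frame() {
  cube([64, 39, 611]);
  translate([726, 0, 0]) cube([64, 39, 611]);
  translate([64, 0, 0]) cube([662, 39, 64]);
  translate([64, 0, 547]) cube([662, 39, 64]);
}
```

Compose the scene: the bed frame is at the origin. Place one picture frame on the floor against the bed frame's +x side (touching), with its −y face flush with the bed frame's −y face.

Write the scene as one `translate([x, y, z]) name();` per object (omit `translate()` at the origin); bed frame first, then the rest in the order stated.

bed_frame();
translate([2080, 0, 0]) picture_frame();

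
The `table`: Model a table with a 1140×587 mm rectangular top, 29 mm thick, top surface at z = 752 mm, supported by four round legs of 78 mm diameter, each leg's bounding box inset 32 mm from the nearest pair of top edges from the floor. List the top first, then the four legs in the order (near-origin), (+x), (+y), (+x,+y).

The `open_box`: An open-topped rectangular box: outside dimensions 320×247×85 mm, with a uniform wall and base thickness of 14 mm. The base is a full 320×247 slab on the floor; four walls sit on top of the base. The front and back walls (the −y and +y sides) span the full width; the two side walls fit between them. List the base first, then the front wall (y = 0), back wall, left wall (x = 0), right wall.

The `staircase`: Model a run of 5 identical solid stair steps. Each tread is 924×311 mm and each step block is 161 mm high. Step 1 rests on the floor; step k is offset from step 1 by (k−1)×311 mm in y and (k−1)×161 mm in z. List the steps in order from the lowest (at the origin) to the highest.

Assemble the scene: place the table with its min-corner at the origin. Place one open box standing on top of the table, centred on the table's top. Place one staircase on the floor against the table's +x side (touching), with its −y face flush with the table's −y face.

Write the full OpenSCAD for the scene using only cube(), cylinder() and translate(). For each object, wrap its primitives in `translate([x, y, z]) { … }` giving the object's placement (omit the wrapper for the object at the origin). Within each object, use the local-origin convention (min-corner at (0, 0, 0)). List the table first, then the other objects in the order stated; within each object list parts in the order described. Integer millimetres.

translate([0, 0, 723]) cube([1140, 587, 29]);
translate([71, 71, 0]) cylinder(h = 723, r = 39);
translate([1069, 71, 0]) cylinder(h = 723, r = 39);
translate([71, 516, 0]) cylinder(h = 723, r = 39);
translate([1069, 516, 0]) cylinder(h = 723, r = 39);
translate([410, 170, 752]) {
  cube([320, 247, 14]);
  translate([0, 0, 14]) cube([320, 14, 71]);
  translate([0, 233, 14]) cube([320, 14, 71]);
  translate([0, 14, 14]) cube([14, 219, 71]);
  translate([306, 14, 14]) cube([14, 219, 71]);
}
translate([1140, 0, 0]) {
  cube([924, 311, 161]);
  translate([0, 311, 161]) cube([924, 311, 161]);
  translate([0, 622, 322]) cube([924, 311, 161]);
  translate([0, 933, 483]) cube([924, 311, 161]);
  translate([0, 1244, 644]) cube([924, 311, 161]);
}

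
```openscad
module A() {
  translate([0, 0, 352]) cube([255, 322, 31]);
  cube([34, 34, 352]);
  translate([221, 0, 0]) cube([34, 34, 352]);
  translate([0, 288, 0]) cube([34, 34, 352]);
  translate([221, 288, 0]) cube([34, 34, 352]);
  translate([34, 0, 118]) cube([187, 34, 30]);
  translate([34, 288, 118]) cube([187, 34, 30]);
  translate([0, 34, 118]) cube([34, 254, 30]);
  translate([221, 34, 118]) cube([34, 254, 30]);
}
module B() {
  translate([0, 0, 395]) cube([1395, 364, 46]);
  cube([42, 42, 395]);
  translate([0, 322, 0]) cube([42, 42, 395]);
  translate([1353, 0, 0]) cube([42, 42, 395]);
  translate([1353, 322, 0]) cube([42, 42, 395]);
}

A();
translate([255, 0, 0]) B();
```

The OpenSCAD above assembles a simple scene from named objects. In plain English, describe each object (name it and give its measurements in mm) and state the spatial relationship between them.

A is a simple wooden stool: a rectangular seat 255 mm (x) by 322 mm (y), 31 mm thick, top face at z = 383 mm, on four square legs, each 34×34 mm in cross-section. The legs rest on z = 0, each flush with a corner of the seat. Four stretchers, 34 mm wide and 30 mm tall, connect adjacent legs with their undersides at z = 118 mm, each running between the inner faces of the legs it joins and aligned with the legs' outer faces on the other axis.

B is a bench: a 1395×364 mm seat slab, 46 mm thick, top at z = 441 mm, on four 42×42 mm square legs flush with the seat corners and standing on z = 0.

The bench is against the stool's +x side, with their −y faces flush.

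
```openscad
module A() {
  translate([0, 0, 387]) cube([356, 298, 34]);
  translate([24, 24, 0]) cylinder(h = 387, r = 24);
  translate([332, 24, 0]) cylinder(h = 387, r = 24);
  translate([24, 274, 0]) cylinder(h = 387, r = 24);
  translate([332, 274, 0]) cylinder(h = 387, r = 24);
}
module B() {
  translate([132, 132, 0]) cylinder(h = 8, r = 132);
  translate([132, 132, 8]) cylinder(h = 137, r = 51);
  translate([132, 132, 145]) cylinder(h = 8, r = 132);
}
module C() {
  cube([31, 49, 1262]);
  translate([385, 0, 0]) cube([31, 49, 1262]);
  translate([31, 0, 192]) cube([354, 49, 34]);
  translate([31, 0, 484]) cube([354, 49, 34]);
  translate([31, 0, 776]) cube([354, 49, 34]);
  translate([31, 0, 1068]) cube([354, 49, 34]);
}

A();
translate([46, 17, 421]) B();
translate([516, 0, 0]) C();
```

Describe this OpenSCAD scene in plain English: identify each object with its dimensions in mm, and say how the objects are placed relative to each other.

A is a simple wooden stool: a rectangular seat 356 mm (x) by 298 mm (y), 34 mm thick, top face at z = 421 mm, on four round legs, each 48 mm in diameter. The legs rest on z = 0, each leg's axis is inset half a diameter from the nearest pair of seat edges (so the leg's bounding box is flush with the corner).

B is a spool: two coaxial disc flanges of radius 132 mm and thickness 8 mm, joined by a core cylinder of radius 51 mm and height 137 mm. The lower flange rests on z = 0 and the three cylinders share a vertical axis.

C is a wooden ladder with two side rails of 31×49 mm section and 1262 mm height, set 416 mm apart overall. Between them run 4 rectangular rungs (49 mm deep, 34 mm thick), front faces flush with the rails' −y face. The bottom of the first rung is 192 mm above the floor and each subsequent rung is 292 mm higher than the one below.

The spool is on top of the stool, centred. The ladder is on the floor beside the stool on its +x side.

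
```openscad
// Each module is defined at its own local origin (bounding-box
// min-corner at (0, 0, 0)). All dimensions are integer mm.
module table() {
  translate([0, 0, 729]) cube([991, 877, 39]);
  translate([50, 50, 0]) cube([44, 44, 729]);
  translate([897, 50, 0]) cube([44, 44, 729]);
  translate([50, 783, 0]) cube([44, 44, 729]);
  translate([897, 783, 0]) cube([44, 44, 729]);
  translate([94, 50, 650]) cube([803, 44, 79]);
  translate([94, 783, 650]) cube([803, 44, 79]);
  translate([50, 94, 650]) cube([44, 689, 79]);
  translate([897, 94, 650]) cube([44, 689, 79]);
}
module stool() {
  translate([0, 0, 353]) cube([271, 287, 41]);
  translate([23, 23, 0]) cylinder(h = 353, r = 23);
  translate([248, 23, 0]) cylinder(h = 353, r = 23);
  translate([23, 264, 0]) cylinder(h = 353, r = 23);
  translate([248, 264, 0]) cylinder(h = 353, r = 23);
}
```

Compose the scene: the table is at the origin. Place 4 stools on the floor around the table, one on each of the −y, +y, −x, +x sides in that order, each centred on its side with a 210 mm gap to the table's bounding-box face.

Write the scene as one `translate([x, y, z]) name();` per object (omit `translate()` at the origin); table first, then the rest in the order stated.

table();
translate([360, -497, 0]) stool();
translate([360, 1087, 0]) stool();
translate([-481, 295, 0]) stool();
translate([1201, 295, 0]) stool();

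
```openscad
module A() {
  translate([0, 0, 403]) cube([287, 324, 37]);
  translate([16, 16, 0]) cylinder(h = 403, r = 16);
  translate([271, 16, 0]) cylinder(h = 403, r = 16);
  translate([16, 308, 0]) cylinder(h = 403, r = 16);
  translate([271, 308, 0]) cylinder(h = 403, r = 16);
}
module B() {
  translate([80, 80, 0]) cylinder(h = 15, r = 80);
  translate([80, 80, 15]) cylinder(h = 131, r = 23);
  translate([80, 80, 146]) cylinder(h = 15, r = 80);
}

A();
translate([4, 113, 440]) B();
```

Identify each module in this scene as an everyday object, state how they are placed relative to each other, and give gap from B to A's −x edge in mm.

A is a stool. B is a spool. The spool is on top of the stool. The gap from the spool to the stool's −x edge is 4 mm.

The spool's min-x is at 4; the stool's min-x is 0; gap = 4 mm.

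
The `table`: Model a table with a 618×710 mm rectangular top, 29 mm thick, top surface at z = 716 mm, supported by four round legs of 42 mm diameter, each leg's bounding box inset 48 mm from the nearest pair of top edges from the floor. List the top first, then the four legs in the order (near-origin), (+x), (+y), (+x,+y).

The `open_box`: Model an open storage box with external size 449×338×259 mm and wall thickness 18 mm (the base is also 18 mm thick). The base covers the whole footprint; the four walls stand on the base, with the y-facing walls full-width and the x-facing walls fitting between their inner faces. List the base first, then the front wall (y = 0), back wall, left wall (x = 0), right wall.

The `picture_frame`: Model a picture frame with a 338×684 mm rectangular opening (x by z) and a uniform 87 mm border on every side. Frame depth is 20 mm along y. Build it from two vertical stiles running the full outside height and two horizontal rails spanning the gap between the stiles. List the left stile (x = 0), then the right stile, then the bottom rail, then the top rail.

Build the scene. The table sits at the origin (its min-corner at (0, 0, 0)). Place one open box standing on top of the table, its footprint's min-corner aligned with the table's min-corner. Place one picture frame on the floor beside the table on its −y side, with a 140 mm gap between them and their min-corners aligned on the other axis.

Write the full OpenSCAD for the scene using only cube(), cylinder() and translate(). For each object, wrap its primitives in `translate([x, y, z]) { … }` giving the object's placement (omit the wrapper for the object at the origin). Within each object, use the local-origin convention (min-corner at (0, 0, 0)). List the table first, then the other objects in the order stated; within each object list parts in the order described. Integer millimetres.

translate([0, 0, 687]) cube([618, 710, 29]);
translate([69, 69, 0]) cylinder(h = 687, r = 21);
translate([549, 69, 0]) cylinder(h = 687, r = 21);
translate([69, 641, 0]) cylinder(h = 687, r = 21);
translate([549, 641, 0]) cylinder(h = 687, r = 21);
translate([0, 0, 716]) {
  cube([449, 338, 18]);
  translate([0, 0, 18]) cube([449, 18, 241]);
  translate([0, 320, 18]) cube([449, 18, 241]);
  translate([0, 18, 18]) cube([18, 302, 241]);
  translate([431, 18, 18]) cube([18, 302, 241]);
}
translate([0, -160, 0]) {
  cube([87, 20, 858]);
  translate([425, 0, 0]) cube([87, 20, 858]);
  translate([87, 0, 0]) cube([338, 20, 87]);
  translate([87, 0, 771]) cube([338, 20, 87]);
}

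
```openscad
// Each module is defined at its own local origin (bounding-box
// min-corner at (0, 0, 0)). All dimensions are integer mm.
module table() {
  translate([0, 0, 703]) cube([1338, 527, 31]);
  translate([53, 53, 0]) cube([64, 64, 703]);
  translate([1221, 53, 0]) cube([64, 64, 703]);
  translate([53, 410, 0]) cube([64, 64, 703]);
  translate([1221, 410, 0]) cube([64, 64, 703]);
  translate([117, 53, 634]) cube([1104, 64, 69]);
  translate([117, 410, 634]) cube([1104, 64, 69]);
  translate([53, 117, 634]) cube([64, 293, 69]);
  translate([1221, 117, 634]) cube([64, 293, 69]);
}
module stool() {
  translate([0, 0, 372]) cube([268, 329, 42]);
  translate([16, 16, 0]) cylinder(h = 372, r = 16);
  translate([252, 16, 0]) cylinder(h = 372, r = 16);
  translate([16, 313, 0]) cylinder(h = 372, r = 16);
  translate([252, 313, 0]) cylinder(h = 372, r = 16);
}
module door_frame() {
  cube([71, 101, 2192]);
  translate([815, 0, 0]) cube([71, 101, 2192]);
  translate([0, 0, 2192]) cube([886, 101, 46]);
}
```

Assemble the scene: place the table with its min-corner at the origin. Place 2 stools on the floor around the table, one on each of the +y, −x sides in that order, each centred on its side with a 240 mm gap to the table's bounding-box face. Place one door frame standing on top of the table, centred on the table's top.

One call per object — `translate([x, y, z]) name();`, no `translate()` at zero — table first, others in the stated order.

table();
translate([535, 767, 0]) stool();
translate([-508, 99, 0]) stool();
translate([226, 213, 734]) door_frame();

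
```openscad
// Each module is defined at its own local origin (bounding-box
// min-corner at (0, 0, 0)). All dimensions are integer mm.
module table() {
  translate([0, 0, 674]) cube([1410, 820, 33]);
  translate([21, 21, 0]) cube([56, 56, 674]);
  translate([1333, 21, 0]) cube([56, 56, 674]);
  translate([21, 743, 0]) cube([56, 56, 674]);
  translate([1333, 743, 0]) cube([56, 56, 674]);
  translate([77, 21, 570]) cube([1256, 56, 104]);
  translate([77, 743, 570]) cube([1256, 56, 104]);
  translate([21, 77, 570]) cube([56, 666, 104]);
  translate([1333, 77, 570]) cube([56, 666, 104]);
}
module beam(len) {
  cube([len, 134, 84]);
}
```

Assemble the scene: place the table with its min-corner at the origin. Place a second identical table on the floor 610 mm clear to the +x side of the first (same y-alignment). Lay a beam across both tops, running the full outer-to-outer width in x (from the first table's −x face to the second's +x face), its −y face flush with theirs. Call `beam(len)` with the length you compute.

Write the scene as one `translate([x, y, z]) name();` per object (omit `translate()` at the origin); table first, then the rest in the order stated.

table();
translate([2020, 0, 0]) table();
translate([0, 0, 707]) beam(3430);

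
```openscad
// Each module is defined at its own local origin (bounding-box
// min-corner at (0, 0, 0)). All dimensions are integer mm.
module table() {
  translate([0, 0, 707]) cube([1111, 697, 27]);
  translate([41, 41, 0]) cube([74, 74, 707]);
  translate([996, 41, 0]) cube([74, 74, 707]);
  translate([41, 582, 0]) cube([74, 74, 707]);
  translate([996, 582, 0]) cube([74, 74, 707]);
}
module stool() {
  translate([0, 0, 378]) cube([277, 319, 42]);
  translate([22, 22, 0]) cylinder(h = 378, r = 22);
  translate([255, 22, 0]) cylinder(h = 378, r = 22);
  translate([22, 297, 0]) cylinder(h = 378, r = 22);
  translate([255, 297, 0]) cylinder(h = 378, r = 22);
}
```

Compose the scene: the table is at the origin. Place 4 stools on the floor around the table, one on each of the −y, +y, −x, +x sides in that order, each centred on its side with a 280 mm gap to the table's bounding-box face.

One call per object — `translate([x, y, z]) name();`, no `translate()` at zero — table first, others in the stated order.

table();
translate([417, -599, 0]) stool();
translate([417, 977, 0]) stool();
translate([-557, 189, 0]) stool();
translate([1391, 189, 0]) stool();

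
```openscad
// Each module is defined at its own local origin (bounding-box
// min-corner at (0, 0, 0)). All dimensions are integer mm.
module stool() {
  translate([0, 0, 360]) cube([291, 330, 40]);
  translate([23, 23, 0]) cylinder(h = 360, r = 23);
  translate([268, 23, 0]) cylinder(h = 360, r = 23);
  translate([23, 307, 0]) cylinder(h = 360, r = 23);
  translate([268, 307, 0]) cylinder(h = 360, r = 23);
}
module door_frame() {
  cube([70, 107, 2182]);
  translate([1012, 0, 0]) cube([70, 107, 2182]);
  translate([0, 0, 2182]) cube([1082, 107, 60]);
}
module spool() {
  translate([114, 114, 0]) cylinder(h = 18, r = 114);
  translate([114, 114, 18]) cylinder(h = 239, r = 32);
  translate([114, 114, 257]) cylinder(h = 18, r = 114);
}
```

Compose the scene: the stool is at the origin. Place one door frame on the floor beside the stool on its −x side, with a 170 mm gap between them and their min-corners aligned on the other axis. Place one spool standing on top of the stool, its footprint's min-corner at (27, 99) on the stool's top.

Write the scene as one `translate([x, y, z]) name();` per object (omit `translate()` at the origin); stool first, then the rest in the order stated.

stool();
translate([-1252, 0, 0]) door_frame();
translate([27, 99, 400]) spool();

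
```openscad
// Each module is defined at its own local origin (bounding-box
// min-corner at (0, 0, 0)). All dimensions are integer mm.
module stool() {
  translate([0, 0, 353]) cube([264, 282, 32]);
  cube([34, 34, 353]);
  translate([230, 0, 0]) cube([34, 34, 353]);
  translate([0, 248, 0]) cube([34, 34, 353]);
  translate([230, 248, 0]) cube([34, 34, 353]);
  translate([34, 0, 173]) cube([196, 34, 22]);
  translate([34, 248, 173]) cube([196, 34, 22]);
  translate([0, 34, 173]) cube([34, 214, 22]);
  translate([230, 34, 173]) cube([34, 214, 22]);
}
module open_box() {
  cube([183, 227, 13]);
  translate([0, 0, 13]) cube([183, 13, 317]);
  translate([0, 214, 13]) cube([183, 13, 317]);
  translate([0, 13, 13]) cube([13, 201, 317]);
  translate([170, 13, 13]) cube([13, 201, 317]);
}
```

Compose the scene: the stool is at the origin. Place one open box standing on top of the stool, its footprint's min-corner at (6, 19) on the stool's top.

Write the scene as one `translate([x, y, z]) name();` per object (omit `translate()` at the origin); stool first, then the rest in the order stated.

stool();
translate([6, 19, 385]) open_box();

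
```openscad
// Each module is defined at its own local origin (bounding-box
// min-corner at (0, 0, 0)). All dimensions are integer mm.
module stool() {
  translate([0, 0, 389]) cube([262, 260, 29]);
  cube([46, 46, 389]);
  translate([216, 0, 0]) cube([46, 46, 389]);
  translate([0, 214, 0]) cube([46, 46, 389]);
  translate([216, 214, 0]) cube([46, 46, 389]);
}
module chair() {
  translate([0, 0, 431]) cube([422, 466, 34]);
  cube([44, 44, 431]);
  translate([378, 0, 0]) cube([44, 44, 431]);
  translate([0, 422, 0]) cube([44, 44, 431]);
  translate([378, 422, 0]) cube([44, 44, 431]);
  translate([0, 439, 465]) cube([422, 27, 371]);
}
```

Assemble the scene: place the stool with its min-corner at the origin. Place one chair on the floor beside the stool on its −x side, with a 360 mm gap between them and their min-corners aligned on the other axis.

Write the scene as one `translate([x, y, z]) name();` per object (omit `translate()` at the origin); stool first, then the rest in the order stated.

stool();
translate([-782, 0, 0]) chair();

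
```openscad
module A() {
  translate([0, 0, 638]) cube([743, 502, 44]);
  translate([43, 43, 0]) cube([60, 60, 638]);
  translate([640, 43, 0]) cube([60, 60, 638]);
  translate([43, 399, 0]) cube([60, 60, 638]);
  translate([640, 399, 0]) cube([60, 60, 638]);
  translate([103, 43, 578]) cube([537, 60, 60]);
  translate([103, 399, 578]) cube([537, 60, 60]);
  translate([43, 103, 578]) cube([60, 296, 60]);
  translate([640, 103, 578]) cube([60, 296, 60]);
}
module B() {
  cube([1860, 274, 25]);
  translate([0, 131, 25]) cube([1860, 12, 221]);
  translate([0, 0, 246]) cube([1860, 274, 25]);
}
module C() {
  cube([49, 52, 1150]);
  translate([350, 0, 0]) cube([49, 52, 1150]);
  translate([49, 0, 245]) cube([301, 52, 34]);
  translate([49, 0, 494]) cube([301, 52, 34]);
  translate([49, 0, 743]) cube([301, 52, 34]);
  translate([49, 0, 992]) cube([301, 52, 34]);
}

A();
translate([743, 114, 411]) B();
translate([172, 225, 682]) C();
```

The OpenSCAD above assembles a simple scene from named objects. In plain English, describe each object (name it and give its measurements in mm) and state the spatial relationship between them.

A is a table: top 743 mm (x) × 502 mm (y), 44 mm thick, upper face at z = 682 mm, on four 60×60 mm square legs, each inset 43 mm from the nearest pair of top edges, running from z = 0 to the bottom of the top. Four apron rails, 60 mm thick and 60 mm tall, run between adjacent legs with their top edges flush with the underside of the top and their outer faces flush with the legs' outer faces.

B is an I-beam lying along x, 1860 mm long. Overall section height 271 mm. Two flanges 274 mm wide (y) and 25 mm thick, one on the floor and one at the top; a web 12 mm thick runs between them, centred on the flange width.

C is a straight ladder. Two 49×52 mm vertical rails, 1150 mm tall, stand 399 mm apart (outside-to-outside) with their front faces coplanar on the −y side. 4 rungs, each 52 mm deep and 34 mm tall, span between the inner faces of the rails, front faces flush with the rails. The lowest rung's underside is at z = 245 mm and rungs are spaced 249 mm apart (underside to underside).

The I-beam is beside the table with their tops flush at z = 682. The ladder is on top of the table, centred.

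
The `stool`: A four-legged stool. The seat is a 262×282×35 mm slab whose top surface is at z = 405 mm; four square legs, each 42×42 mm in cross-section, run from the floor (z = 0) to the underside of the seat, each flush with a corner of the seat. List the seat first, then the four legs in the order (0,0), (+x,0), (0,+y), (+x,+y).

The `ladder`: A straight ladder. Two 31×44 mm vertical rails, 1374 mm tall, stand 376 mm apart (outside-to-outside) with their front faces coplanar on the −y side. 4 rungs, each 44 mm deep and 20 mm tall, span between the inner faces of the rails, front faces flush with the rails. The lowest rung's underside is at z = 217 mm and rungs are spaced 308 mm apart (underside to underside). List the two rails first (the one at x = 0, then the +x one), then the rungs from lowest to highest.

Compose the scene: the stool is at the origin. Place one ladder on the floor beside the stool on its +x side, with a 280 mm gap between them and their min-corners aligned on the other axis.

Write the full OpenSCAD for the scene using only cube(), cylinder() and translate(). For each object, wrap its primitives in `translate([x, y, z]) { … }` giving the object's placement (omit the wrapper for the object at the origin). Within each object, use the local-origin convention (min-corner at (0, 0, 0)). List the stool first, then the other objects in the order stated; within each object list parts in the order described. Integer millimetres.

translate([0, 0, 370]) cube([262, 282, 35]);
cube([42, 42, 370]);
translate([220, 0, 0]) cube([42, 42, 370]);
translate([0, 240, 0]) cube([42, 42, 370]);
translate([220, 240, 0]) cube([42, 42, 370]);
translate([542, 0, 0]) {
  cube([31, 44, 1374]);
  translate([345, 0, 0]) cube([31, 44, 1374]);
  translate([31, 0, 217]) cube([314, 44, 20]);
  translate([31, 0, 525]) cube([314, 44, 20]);
  translate([31, 0, 833]) cube([314, 44, 20]);
  translate([31, 0, 1141]) cube([314, 44, 20]);
}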